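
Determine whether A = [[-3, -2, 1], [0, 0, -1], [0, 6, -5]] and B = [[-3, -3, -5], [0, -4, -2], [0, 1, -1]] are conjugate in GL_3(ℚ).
Yes.

Two matrices over a field are similar if and only if they have the same invariant factors.

Both A and B have characteristic polynomial (x + 2)(x + 3)^2 and minimal polynomial (x + 2)(x + 3)^2. Computing further, both have invariant factors (x + 2)(x + 3)^2. Hence A and B are similar.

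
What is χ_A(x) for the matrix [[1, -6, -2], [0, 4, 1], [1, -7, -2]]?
χ_A(x) = (x - 1)^3

xI - A = [[x - 1, 6, 2], [0, x - 4, -1], [-1, 7, x + 2]].

Expanding det(xI - A) along the first row:
det(xI - A) = + (x - 1)·det([[x - 4, -1], [7, x + 2]]) - (6)·det([[0, -1], [-1, x + 2]]) + (2)·det([[0, x - 4], [-1, 7]]).

Evaluating gives χ_A(x) = x^3 - 3x^2 + 3x - 1 = (x - 1)^3.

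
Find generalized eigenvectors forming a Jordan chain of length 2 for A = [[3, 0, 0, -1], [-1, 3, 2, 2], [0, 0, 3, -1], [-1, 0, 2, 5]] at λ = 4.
We seek v_1 ∈ ker((A - 4I)^2) \ ker(A - 4I), then set v_{i+1} = (A - 4I) v_i.

One such chain is v_1 = [[0, 1, 0, 1]]^T, v_2 = [[-1, 1, -1, 1]]^T. Check: (A - 4I) v_2 = [[0, 0, 0, 0]]^T = 0.

v_1 = [[0, 1, 0, 1]]^T, v_2 = [[-1, 1, -1, 1]]^T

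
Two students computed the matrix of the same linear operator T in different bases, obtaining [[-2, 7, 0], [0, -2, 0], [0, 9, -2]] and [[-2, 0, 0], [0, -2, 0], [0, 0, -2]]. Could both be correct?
Both have characteristic polynomial (x + 2)^3, but the minimal polynomial of A is (x + 2)^2 while the minimal polynomial of B is x + 2. The minimal polynomial is a similarity invariant, so A and B are not similar.

No.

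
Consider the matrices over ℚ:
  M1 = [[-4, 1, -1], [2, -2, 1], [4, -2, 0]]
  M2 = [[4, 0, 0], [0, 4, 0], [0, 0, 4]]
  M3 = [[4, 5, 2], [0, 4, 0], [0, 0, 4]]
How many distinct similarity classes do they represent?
Characteristic polynomials: χ_{M1} = (x + 2)^3, χ_{M2} = (x - 4)^3, χ_{M3} = (x - 4)^3.

{M1}: invariant factors (x + 2)^3.

{M2}: invariant factors x - 4, x - 4, x - 4.

{M3}: invariant factors x - 4, (x - 4)^2.

Matrices are similar if and only if their invariant-factor lists agree; the partition into similarity classes is {M1}, {M2}, {M3}.

3 classes: {M1}, {M2}, {M3}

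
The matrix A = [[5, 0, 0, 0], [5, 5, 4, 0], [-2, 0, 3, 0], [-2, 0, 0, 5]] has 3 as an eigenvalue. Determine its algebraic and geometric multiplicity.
algebraic multiplicity 1, geometric multiplicity 1

The characteristic polynomial is (x - 5)^3(x - 3), so the factor x - 3 appears with exponent 1: the algebraic multiplicity is 1.

rank(A - 3I) = 3, so the eigenspace has dimension 4 - 3 = 1: the geometric multiplicity is 1.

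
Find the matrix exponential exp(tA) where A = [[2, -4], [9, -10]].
A has Jordan form J = [[-4, 1], [0, -4]] with A = PJP^{-1}, so e^{tA} = P e^{tJ} P^{-1}.

For a Jordan block J_k(λ), e^{tJ_k(λ)} = e^{λt} · (I + tN + t^2 N^2/2! + ... + t^{k-1} N^{k-1}/(k-1)!) where N is the nilpotent superdiagonal part.

Assembling the blocks and conjugating back gives the entries of e^{tA} as shown above.

e^{tA} = [[(6*t + 1)*e^{-4*t}, -4*t*e^{-4*t}], [9*t*e^{-4*t}, (1 - 6*t)*e^{-4*t}]]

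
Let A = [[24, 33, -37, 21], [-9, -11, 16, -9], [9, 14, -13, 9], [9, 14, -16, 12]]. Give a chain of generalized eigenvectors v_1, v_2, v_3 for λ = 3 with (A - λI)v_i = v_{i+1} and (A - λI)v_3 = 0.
We seek v_1 ∈ ker((A - 3I)^3) \ ker((A - 3I)^2), then set v_{i+1} = (A - 3I) v_i.

One such chain is v_1 = [[-3, 2, -1, -2]]^T, v_2 = [[-2, 1, -1, -1]]^T, v_3 = [[7, -3, 3, 3]]^T. Check: (A - 3I) v_3 = [[0, 0, 0, 0]]^T = 0.

v_1 = [[-3, 2, -1, -2]]^T, v_2 = [[-2, 1, -1, -1]]^T, v_3 = [[7, -3, 3, 3]]^T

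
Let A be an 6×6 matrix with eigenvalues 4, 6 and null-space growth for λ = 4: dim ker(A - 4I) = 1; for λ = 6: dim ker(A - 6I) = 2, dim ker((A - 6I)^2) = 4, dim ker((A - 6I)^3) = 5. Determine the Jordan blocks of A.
Jordan blocks: (4, 1), (6, 3), (6, 2)

λ = 4: successive nullity increments [1] count blocks of size ≥ k; block sizes are [1].
λ = 6: successive nullity increments [2, 2, 1] count blocks of size ≥ k; block sizes are [3, 2].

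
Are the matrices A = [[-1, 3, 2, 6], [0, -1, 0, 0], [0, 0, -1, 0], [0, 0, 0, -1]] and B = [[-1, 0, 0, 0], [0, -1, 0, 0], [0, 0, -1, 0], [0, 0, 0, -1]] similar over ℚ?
No.

Both have characteristic polynomial (x + 1)^4, but the minimal polynomial of A is (x + 1)^2 while the minimal polynomial of B is x + 1. The minimal polynomial is a similarity invariant, so A and B are not similar.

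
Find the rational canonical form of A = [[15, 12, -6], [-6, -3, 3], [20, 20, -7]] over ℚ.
The invariant factors of A (the non-unit diagonal entries of the Smith normal form of xI - A over ℚ[x]) are x - 3, (x - 3)(x + 1), each dividing the next. The characteristic polynomial is their product, (x - 3)^2(x + 1).

The rational canonical form is the block-diagonal matrix of companion matrices C(f_i):
R = [[3, 0, 0], [0, 0, 3], [0, 1, 2]].

R = [[3, 0, 0], [0, 0, 3], [0, 1, 2]]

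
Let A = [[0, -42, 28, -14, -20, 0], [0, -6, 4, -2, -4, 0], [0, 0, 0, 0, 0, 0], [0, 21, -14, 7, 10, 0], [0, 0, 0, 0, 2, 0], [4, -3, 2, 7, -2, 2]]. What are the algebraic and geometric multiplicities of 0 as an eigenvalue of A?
algebraic multiplicity 3, geometric multiplicity 3

The characteristic polynomial is x^3(x - 2)^2(x - 1), so the factor x appears with exponent 3: the algebraic multiplicity is 3.

rank(A) = 3, so the eigenspace has dimension 6 - 3 = 3: the geometric multiplicity is 3.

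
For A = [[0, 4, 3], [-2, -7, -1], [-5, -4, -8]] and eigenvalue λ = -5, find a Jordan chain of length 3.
We seek v_1 ∈ ker((A + 5I)^3) \ ker((A + 5I)^2), then set v_{i+1} = (A + 5I) v_i.

One such chain is v_1 = [[-1, 0, 2]]^T, v_2 = [[1, 0, -1]]^T, v_3 = [[2, -1, -2]]^T. Check: (A + 5I) v_3 = [[0, 0, 0]]^T = 0.

v_1 = [[-1, 0, 2]]^T, v_2 = [[1, 0, -1]]^T, v_3 = [[2, -1, -2]]^T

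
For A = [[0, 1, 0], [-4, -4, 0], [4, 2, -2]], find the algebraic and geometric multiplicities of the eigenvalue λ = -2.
The characteristic polynomial is (x + 2)^3, so the factor x + 2 appears with exponent 3: the algebraic multiplicity is 3.

rank(A + 2I) = 1, so the eigenspace has dimension 3 - 1 = 2: the geometric multiplicity is 2.

Since 2 < 3, A is not diagonalizable.

algebraic multiplicity 3, geometric multiplicity 2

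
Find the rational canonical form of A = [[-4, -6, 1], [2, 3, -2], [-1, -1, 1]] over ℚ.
R = [[0, 0, -3], [1, 0, 2], [0, 1, 0]]

The invariant factors of A (the non-unit diagonal entries of the Smith normal form of xI - A over ℚ[x]) are x^3 - 2x + 3, each dividing the next. The characteristic polynomial is their product, x^3 - 2x + 3.

The rational canonical form is the block-diagonal matrix of companion matrices C(f_i):
R = [[0, 0, -3], [1, 0, 2], [0, 1, 0]].

Note the characteristic polynomial does not split into linear factors over ℚ, so A has no Jordan form over ℚ; the rational canonical form exists over any field.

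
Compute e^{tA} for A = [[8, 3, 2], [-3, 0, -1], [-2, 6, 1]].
A has Jordan form J = [[3, 1, 0], [0, 3, 1], [0, 0, 3]] with A = PJP^{-1}, so e^{tA} = P e^{tJ} P^{-1}.

For a Jordan block J_k(λ), e^{tJ_k(λ)} = e^{λt} · (I + tN + t^2 N^2/2! + ... + t^{k-1} N^{k-1}/(k-1)!) where N is the nilpotent superdiagonal part.

Assembling the blocks and conjugating back gives the entries of e^{tA} as shown above.

e^{tA} = [[(6*t^2 + 5*t + 1)*e^{3*t}, 3*t*(3*t + 1)*e^{3*t}, t*(3*t + 4)*e^{3*t}/2], [t*(-2*t - 3)*e^{3*t}, (-3*t^2 - 3*t + 1)*e^{3*t}, t*(-t - 2)*e^{3*t}/2], [2*t*(-6*t - 1)*e^{3*t}, 6*t*(1 - 3*t)*e^{3*t}, (-3*t^2 - 2*t + 1)*e^{3*t}]]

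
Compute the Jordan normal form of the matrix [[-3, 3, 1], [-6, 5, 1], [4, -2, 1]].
J = [[1, 1, 0], [0, 1, 1], [0, 0, 1]]

The characteristic polynomial is det(xI - A) = (x - 1)^3, so the eigenvalues are 1 (algebraic multiplicity 3).

For λ = 1: rank(A - I) = 2, rank((A - I)^2) = 1, rank((A - I)^3) = 0. The eigenspace has dimension 3 - 2 = 1, so there is 1 Jordan block; the rank sequence gives block sizes [3].

Assembling the blocks gives the Jordan form J above.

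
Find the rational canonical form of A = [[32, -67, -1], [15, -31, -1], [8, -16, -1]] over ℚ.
The invariant factors of A (the non-unit diagonal entries of the Smith normal form of xI - A over ℚ[x]) are x^3 + 4x - 3, each dividing the next. The characteristic polynomial is their product, x^3 + 4x - 3.

The rational canonical form is the block-diagonal matrix of companion matrices C(f_i):
R = [[0, 0, 3], [1, 0, -4], [0, 1, 0]].

Note the characteristic polynomial does not split into linear factors over ℚ, so A has no Jordan form over ℚ; the rational canonical form exists over any field.

R = [[0, 0, 3], [1, 0, -4], [0, 1, 0]]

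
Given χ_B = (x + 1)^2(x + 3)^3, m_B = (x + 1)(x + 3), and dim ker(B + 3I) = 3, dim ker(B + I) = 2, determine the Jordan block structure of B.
λ = -3: algebraic multiplicity 3 (exponent in χ_B), largest block size 1 (exponent in m_B), 3 blocks (geometric multiplicity). These force block sizes [1, 1, 1].
λ = -1: algebraic multiplicity 2 (exponent in χ_B), largest block size 1 (exponent in m_B), 2 blocks (geometric multiplicity). These force block sizes [1, 1].

Jordan blocks: (-3, 1), (-3, 1), (-3, 1), (-1, 1), (-1, 1)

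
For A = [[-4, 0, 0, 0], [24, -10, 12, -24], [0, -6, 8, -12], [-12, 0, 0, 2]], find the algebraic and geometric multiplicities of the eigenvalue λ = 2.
algebraic multiplicity 2, geometric multiplicity 2

The characteristic polynomial is (x - 2)^2(x + 4)^2, so the factor x - 2 appears with exponent 2: the algebraic multiplicity is 2.

rank(A - 2I) = 2, so the eigenspace has dimension 4 - 2 = 2: the geometric multiplicity is 2.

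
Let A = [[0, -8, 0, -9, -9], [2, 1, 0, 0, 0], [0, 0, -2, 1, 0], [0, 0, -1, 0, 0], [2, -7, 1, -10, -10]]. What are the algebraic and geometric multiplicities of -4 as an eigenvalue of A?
algebraic multiplicity 2, geometric multiplicity 1

The characteristic polynomial is (x + 1)^3(x + 4)^2, so the factor x + 4 appears with exponent 2: the algebraic multiplicity is 2.

rank(A + 4I) = 4, so the eigenspace has dimension 5 - 4 = 1: the geometric multiplicity is 1.

Since 1 < 2, A is not diagonalizable.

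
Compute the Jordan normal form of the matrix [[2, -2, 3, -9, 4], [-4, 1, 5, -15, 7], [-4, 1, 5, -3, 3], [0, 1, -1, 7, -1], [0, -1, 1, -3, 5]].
J = [[4, 1, 0, 0, 0], [0, 4, 0, 0, 0], [0, 0, 4, 1, 0], [0, 0, 0, 4, 0], [0, 0, 0, 0, 4]]

The characteristic polynomial is det(xI - A) = (x - 4)^5, so the eigenvalues are 4 (algebraic multiplicity 5).

For λ = 4: rank(A - 4I) = 2, rank((A - 4I)^2) = 0. The eigenspace has dimension 5 - 2 = 3, so there are 3 Jordan blocks; the rank sequence gives block sizes [2, 2, 1].

Assembling the blocks gives the Jordan form J above.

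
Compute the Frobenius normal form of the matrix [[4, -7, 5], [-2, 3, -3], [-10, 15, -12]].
The invariant factors of A (the non-unit diagonal entries of the Smith normal form of xI - A over ℚ[x]) are (x + 2)(x^2 + 3x + 3), each dividing the next. The characteristic polynomial is their product, (x + 2)(x^2 + 3x + 3).

The rational canonical form is the block-diagonal matrix of companion matrices C(f_i):
R = [[0, 0, -6], [1, 0, -9], [0, 1, -5]].

Note the characteristic polynomial does not split into linear factors over ℚ, so A has no Jordan form over ℚ; the rational canonical form exists over any field.

R = [[0, 0, -6], [1, 0, -9], [0, 1, -5]]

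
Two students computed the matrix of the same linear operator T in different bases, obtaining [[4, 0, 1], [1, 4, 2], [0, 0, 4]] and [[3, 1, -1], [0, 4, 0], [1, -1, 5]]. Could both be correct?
Both have characteristic polynomial (x - 4)^3, but the minimal polynomial of A is (x - 4)^3 while the minimal polynomial of B is (x - 4)^2. The minimal polynomial is a similarity invariant, so A and B are not similar.

No.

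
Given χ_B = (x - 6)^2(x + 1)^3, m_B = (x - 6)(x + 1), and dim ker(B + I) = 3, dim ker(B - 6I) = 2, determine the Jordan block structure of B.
Jordan blocks: (-1, 1), (-1, 1), (-1, 1), (6, 1), (6, 1)

λ = -1: algebraic multiplicity 3 (exponent in χ_B), largest block size 1 (exponent in m_B), 3 blocks (geometric multiplicity). These force block sizes [1, 1, 1].
λ = 6: algebraic multiplicity 2 (exponent in χ_B), largest block size 1 (exponent in m_B), 2 blocks (geometric multiplicity). These force block sizes [1, 1].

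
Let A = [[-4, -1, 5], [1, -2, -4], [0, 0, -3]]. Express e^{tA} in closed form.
e^{tA} = [[(1 - t)*e^{-3*t}, -t*e^{-3*t}, t*(10 - t)*e^{-3*t}/2], [t*e^{-3*t}, (t + 1)*e^{-3*t}, t*(t - 8)*e^{-3*t}/2], [0, 0, e^{-3*t}]]

A has Jordan form J = [[-3, 1, 0], [0, -3, 1], [0, 0, -3]] with A = PJP^{-1}, so e^{tA} = P e^{tJ} P^{-1}.

For a Jordan block J_k(λ), e^{tJ_k(λ)} = e^{λt} · (I + tN + t^2 N^2/2! + ... + t^{k-1} N^{k-1}/(k-1)!) where N is the nilpotent superdiagonal part.

Assembling the blocks and conjugating back gives the entries of e^{tA} as shown above.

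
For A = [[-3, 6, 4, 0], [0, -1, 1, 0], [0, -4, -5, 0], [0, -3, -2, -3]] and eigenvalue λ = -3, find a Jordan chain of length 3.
We seek v_1 ∈ ker((A + 3I)^3) \ ker((A + 3I)^2), then set v_{i+1} = (A + 3I) v_i.

One such chain is v_1 = [[1, 2, -3, 0]]^T, v_2 = [[0, 1, -2, 0]]^T, v_3 = [[-2, 0, 0, 1]]^T. Check: (A + 3I) v_3 = [[0, 0, 0, 0]]^T = 0.

v_1 = [[1, 2, -3, 0]]^T, v_2 = [[0, 1, -2, 0]]^T, v_3 = [[-2, 0, 0, 1]]^T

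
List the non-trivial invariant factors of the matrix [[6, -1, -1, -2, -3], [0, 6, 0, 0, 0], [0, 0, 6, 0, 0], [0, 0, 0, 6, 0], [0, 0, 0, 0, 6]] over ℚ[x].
x - 6, x - 6, x - 6, (x - 6)^2

The Jordan structure of A has elementary divisors (x - 6)^2, (x - 6), (x - 6), (x - 6). Arranging the block sizes at each eigenvalue in decreasing order and taking row products gives the invariant factors.

Invariant factors (smallest first, each dividing the next): x - 6, x - 6, x - 6, (x - 6)^2.

Check: the last factor (x - 6)^2 is the minimal polynomial, and the product (x - 6)^5 is the characteristic polynomial.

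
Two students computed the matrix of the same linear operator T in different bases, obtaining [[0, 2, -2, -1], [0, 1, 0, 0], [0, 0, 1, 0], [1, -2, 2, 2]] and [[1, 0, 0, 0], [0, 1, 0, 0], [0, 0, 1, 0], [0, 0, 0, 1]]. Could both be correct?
No.

Both have characteristic polynomial (x - 1)^4, but the minimal polynomial of A is (x - 1)^2 while the minimal polynomial of B is x - 1. The minimal polynomial is a similarity invariant, so A and B are not similar.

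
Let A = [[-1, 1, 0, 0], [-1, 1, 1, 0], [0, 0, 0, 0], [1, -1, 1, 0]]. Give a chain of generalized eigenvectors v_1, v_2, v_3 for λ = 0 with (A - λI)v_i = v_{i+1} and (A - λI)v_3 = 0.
We seek v_1 ∈ ker(A^3) \ ker(A^2), then set v_{i+1} = A v_i.

One such chain is v_1 = [[0, 0, 1, -2]]^T, v_2 = [[0, 1, 0, 1]]^T, v_3 = [[1, 1, 0, -1]]^T. Check: A v_3 = [[0, 0, 0, 0]]^T = 0.

v_1 = [[0, 0, 1, -2]]^T, v_2 = [[0, 1, 0, 1]]^T, v_3 = [[1, 1, 0, -1]]^T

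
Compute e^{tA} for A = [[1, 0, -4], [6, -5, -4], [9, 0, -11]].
e^{tA} = [[(6*t + 1)*e^{-5*t}, 0, -4*t*e^{-5*t}], [6*t*e^{-5*t}, e^{-5*t}, -4*t*e^{-5*t}], [9*t*e^{-5*t}, 0, (1 - 6*t)*e^{-5*t}]]

A has Jordan form J = [[-5, 1, 0], [0, -5, 0], [0, 0, -5]] with A = PJP^{-1}, so e^{tA} = P e^{tJ} P^{-1}.

For a Jordan block J_k(λ), e^{tJ_k(λ)} = e^{λt} · (I + tN + t^2 N^2/2! + ... + t^{k-1} N^{k-1}/(k-1)!) where N is the nilpotent superdiagonal part.

Assembling the blocks and conjugating back gives the entries of e^{tA} as shown above.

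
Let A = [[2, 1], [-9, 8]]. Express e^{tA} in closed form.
A has Jordan form J = [[5, 1], [0, 5]] with A = PJP^{-1}, so e^{tA} = P e^{tJ} P^{-1}.

For a Jordan block J_k(λ), e^{tJ_k(λ)} = e^{λt} · (I + tN + t^2 N^2/2! + ... + t^{k-1} N^{k-1}/(k-1)!) where N is the nilpotent superdiagonal part.

Assembling the blocks and conjugating back gives the entries of e^{tA} as shown above.

e^{tA} = [[(1 - 3*t)*e^{5*t}, t*e^{5*t}], [-9*t*e^{5*t}, (3*t + 1)*e^{5*t}]]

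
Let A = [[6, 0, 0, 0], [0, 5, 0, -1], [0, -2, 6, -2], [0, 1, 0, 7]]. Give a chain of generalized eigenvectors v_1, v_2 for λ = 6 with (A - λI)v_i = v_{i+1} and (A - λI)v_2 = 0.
We seek v_1 ∈ ker((A - 6I)^2) \ ker(A - 6I), then set v_{i+1} = (A - 6I) v_i.

One such chain is v_1 = [[0, 0, -2, 1]]^T, v_2 = [[0, -1, -2, 1]]^T. Check: (A - 6I) v_2 = [[0, 0, 0, 0]]^T = 0.

v_1 = [[0, 0, -2, 1]]^T, v_2 = [[0, -1, -2, 1]]^T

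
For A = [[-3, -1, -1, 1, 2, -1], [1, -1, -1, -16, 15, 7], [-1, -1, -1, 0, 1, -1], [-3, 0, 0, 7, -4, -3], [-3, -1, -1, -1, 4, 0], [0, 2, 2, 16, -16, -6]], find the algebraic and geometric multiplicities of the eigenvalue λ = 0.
algebraic multiplicity 6, geometric multiplicity 2

The characteristic polynomial is x^6, so the factor x appears with exponent 6: the algebraic multiplicity is 6.

rank(A) = 4, so the eigenspace has dimension 6 - 4 = 2: the geometric multiplicity is 2.

Since 2 < 6, A is not diagonalizable.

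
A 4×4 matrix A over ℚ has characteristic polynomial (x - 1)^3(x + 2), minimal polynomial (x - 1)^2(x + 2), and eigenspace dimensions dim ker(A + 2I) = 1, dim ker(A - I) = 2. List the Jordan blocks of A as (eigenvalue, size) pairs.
Jordan blocks: (-2, 1), (1, 2), (1, 1)

λ = -2: algebraic multiplicity 1 (exponent in χ_A), largest block size 1 (exponent in m_A), 1 block (geometric multiplicity). This forces block sizes [1].
λ = 1: algebraic multiplicity 3 (exponent in χ_A), largest block size 2 (exponent in m_A), 2 blocks (geometric multiplicity). These force block sizes [2, 1].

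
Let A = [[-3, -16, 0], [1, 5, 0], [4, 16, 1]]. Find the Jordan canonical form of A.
The characteristic polynomial is det(xI - A) = (x - 1)^3, so the eigenvalues are 1 (algebraic multiplicity 3).

For λ = 1: rank(A - I) = 1, rank((A - I)^2) = 0. The eigenspace has dimension 3 - 1 = 2, so there are 2 Jordan blocks; the rank sequence gives block sizes [2, 1].

Assembling the blocks gives the Jordan form J above.

J = [[1, 1, 0], [0, 1, 0], [0, 0, 1]]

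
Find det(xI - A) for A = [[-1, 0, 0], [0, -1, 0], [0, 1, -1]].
χ_A(x) = (x + 1)^3

xI - A = [[x + 1, 0, 0], [0, x + 1, 0], [0, -1, x + 1]].

Expanding det(xI - A) along the first row:
det(xI - A) = + (x + 1)·det([[x + 1, 0], [-1, x + 1]]) - (0)·det([[0, 0], [0, x + 1]]) + (0)·det([[0, x + 1], [0, -1]]).

Evaluating gives χ_A(x) = x^3 + 3x^2 + 3x + 1 = (x + 1)^3.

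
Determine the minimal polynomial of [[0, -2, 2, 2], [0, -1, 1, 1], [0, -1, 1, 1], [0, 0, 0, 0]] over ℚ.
m_A(x) = x^2

The characteristic polynomial factors as x^4. The minimal polynomial is ∏(x - λ)^{k_λ} where k_λ is the size of the largest Jordan block at λ.

For λ = 0: rank(A) = 1, and the largest Jordan block has size 2 (the smallest k with rank(A^k) = rank(A^(k+1))).

So m_A(x) = x^2.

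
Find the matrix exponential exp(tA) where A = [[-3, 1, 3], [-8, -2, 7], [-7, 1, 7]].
e^{tA} = [[(3*t - e^{5*t} + 2)*e^{-t}, t*e^{-t}, (-2*t + e^{5*t} - 1)*e^{-t}], [(-3*t - e^{5*t} + 1)*e^{-t}, (1 - t)*e^{-t}, (2*t + e^{5*t} - 1)*e^{-t}], [(3*t - 2*e^{5*t} + 2)*e^{-t}, t*e^{-t}, (-2*t + 2*e^{5*t} - 1)*e^{-t}]]

A has Jordan form J = [[-1, 1, 0], [0, -1, 0], [0, 0, 4]] with A = PJP^{-1}, so e^{tA} = P e^{tJ} P^{-1}.

For a Jordan block J_k(λ), e^{tJ_k(λ)} = e^{λt} · (I + tN + t^2 N^2/2! + ... + t^{k-1} N^{k-1}/(k-1)!) where N is the nilpotent superdiagonal part.

Assembling the blocks and conjugating back gives the entries of e^{tA} as shown above.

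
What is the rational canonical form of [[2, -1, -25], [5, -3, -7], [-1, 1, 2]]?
R = [[0, 0, -45], [1, 0, 21], [0, 1, 1]]

The invariant factors of A (the non-unit diagonal entries of the Smith normal form of xI - A over ℚ[x]) are (x - 3)^2(x + 5), each dividing the next. The characteristic polynomial is their product, (x - 3)^2(x + 5).

The rational canonical form is the block-diagonal matrix of companion matrices C(f_i):
R = [[0, 0, -45], [1, 0, 21], [0, 1, 1]].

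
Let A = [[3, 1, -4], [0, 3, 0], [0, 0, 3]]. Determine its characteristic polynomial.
χ_A(x) = (x - 3)^3

xI - A = [[x - 3, -1, 4], [0, x - 3, 0], [0, 0, x - 3]].

Expanding det(xI - A) along the first row:
det(xI - A) = + (x - 3)·det([[x - 3, 0], [0, x - 3]]) - (-1)·det([[0, 0], [0, x - 3]]) + (4)·det([[0, x - 3], [0, 0]]).

Evaluating gives χ_A(x) = x^3 - 9x^2 + 27x - 27 = (x - 3)^3.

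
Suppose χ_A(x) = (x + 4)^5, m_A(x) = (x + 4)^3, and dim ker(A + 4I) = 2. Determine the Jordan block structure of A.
λ = -4: algebraic multiplicity 5 (exponent in χ_A), largest block size 3 (exponent in m_A), 2 blocks (geometric multiplicity). These force block sizes [3, 2].

Jordan blocks: (-4, 3), (-4, 2)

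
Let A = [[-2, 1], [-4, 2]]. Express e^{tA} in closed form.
e^{tA} = [[1 - 2*t, t], [-4*t, 2*t + 1]]

A has Jordan form J = [[0, 1], [0, 0]] with A = PJP^{-1}, so e^{tA} = P e^{tJ} P^{-1}.

For a Jordan block J_k(λ), e^{tJ_k(λ)} = e^{λt} · (I + tN + t^2 N^2/2! + ... + t^{k-1} N^{k-1}/(k-1)!) where N is the nilpotent superdiagonal part.

Assembling the blocks and conjugating back gives the entries of e^{tA} as shown above.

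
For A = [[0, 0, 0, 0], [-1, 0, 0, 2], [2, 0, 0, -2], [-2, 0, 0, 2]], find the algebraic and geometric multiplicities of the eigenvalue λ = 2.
The characteristic polynomial is x^3(x - 2), so the factor x - 2 appears with exponent 1: the algebraic multiplicity is 1.

rank(A - 2I) = 3, so the eigenspace has dimension 4 - 3 = 1: the geometric multiplicity is 1.

algebraic multiplicity 1, geometric multiplicity 1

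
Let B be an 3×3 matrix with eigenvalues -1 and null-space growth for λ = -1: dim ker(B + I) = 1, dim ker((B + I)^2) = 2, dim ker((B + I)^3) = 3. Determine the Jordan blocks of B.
λ = -1: successive nullity increments [1, 1, 1] count blocks of size ≥ k; block sizes are [3].

Jordan blocks: (-1, 3)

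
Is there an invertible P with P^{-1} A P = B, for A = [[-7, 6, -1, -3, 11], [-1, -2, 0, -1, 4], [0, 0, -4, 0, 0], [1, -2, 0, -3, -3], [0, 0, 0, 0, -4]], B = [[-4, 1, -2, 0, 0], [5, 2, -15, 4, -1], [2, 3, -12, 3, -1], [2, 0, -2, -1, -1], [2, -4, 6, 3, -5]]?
Two matrices over a field are similar if and only if they have the same invariant factors.

Both A and B have characteristic polynomial (x + 4)^5 and minimal polynomial (x + 4)^3. Computing further, both have invariant factors (x + 4)^2, (x + 4)^3. Hence A and B are similar.

Yes.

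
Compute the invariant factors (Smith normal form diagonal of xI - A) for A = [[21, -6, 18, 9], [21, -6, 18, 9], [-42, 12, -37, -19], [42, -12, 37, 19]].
x, x^2(x + 3)

The Jordan structure of A has elementary divisors (x + 3), x^2, x. Arranging the block sizes at each eigenvalue in decreasing order and taking row products gives the invariant factors.

Invariant factors (smallest first, each dividing the next): x, x^2(x + 3).

Check: the last factor x^2(x + 3) is the minimal polynomial, and the product x^3(x + 3) is the characteristic polynomial.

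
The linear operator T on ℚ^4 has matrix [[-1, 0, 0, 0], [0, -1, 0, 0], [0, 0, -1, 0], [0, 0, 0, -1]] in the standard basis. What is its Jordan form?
J = [[-1, 0, 0, 0], [0, -1, 0, 0], [0, 0, -1, 0], [0, 0, 0, -1]]

The characteristic polynomial is det(xI - A) = (x + 1)^4, so the eigenvalues are -1 (algebraic multiplicity 4).

For λ = -1: rank(A + I) = 0. The eigenspace has dimension 4 - 0 = 4, so there are 4 Jordan blocks; the rank sequence gives block sizes [1, 1, 1, 1].

Assembling the blocks gives the Jordan form J above.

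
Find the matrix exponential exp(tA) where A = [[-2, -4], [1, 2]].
e^{tA} = [[1 - 2*t, -4*t], [t, 2*t + 1]]

A has Jordan form J = [[0, 1], [0, 0]] with A = PJP^{-1}, so e^{tA} = P e^{tJ} P^{-1}.

For a Jordan block J_k(λ), e^{tJ_k(λ)} = e^{λt} · (I + tN + t^2 N^2/2! + ... + t^{k-1} N^{k-1}/(k-1)!) where N is the nilpotent superdiagonal part.

Assembling the blocks and conjugating back gives the entries of e^{tA} as shown above.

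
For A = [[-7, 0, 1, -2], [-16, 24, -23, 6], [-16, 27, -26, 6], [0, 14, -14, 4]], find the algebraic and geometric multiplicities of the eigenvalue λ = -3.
algebraic multiplicity 3, geometric multiplicity 1

The characteristic polynomial is (x - 4)(x + 3)^3, so the factor x + 3 appears with exponent 3: the algebraic multiplicity is 3.

rank(A + 3I) = 3, so the eigenspace has dimension 4 - 3 = 1: the geometric multiplicity is 1.

Since 1 < 3, A is not diagonalizable.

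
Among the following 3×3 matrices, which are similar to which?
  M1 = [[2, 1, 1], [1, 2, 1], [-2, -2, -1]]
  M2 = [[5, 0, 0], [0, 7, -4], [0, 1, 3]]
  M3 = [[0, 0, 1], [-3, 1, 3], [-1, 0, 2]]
2 classes: {M1, M3}, {M2}

Characteristic polynomials: χ_{M1} = (x - 1)^3, χ_{M2} = (x - 5)^3, χ_{M3} = (x - 1)^3.

{M1, M3}: invariant factors x - 1, (x - 1)^2.

{M2}: invariant factors x - 5, (x - 5)^2.

Matrices are similar if and only if their invariant-factor lists agree; the partition into similarity classes is {M1, M3}, {M2}.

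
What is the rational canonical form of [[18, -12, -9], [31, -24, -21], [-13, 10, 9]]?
R = [[0, 0, -18], [1, 0, 21], [0, 1, 3]]

The invariant factors of A (the non-unit diagonal entries of the Smith normal form of xI - A over ℚ[x]) are (x - 6)(x^2 + 3x - 3), each dividing the next. The characteristic polynomial is their product, (x - 6)(x^2 + 3x - 3).

The rational canonical form is the block-diagonal matrix of companion matrices C(f_i):
R = [[0, 0, -18], [1, 0, 21], [0, 1, 3]].

Note the characteristic polynomial does not split into linear factors over ℚ, so A has no Jordan form over ℚ; the rational canonical form exists over any field.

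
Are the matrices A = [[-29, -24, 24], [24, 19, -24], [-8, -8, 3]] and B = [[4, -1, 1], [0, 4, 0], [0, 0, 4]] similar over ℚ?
No.

trace(A) = -7 but trace(B) = 12. The trace is a similarity invariant, so A and B are not similar.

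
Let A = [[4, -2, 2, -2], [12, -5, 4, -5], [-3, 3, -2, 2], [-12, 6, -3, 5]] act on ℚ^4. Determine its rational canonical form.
R = [[0, 0, 0, -2], [1, 0, 0, -5], [0, 1, 0, 3], [0, 0, 1, 2]]

The invariant factors of A (the non-unit diagonal entries of the Smith normal form of xI - A over ℚ[x]) are (x - 2)(x^3 - 3x - 1), each dividing the next. The characteristic polynomial is their product, (x - 2)(x^3 - 3x - 1).

The rational canonical form is the block-diagonal matrix of companion matrices C(f_i):
R = [[0, 0, 0, -2], [1, 0, 0, -5], [0, 1, 0, 3], [0, 0, 1, 2]].

Note the characteristic polynomial does not split into linear factors over ℚ, so A has no Jordan form over ℚ; the rational canonical form exists over any field.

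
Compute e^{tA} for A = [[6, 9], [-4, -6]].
A has Jordan form J = [[0, 1], [0, 0]] with A = PJP^{-1}, so e^{tA} = P e^{tJ} P^{-1}.

For a Jordan block J_k(λ), e^{tJ_k(λ)} = e^{λt} · (I + tN + t^2 N^2/2! + ... + t^{k-1} N^{k-1}/(k-1)!) where N is the nilpotent superdiagonal part.

Assembling the blocks and conjugating back gives the entries of e^{tA} as shown above.

e^{tA} = [[6*t + 1, 9*t], [-4*t, 1 - 6*t]]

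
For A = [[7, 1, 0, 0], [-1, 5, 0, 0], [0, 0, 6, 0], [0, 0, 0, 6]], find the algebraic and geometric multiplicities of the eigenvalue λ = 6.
algebraic multiplicity 4, geometric multiplicity 3

The characteristic polynomial is (x - 6)^4, so the factor x - 6 appears with exponent 4: the algebraic multiplicity is 4.

rank(A - 6I) = 1, so the eigenspace has dimension 4 - 1 = 3: the geometric multiplicity is 3.

Since 3 < 4, A is not diagonalizable.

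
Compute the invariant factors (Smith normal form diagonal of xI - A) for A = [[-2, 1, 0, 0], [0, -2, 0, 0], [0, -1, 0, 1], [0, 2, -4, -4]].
The Jordan structure of A has elementary divisors (x + 2)^2, (x + 2)^2. Arranging the block sizes at each eigenvalue in decreasing order and taking row products gives the invariant factors.

Invariant factors (smallest first, each dividing the next): (x + 2)^2, (x + 2)^2.

Check: the last factor (x + 2)^2 is the minimal polynomial, and the product (x + 2)^4 is the characteristic polynomial.

(x + 2)^2, (x + 2)^2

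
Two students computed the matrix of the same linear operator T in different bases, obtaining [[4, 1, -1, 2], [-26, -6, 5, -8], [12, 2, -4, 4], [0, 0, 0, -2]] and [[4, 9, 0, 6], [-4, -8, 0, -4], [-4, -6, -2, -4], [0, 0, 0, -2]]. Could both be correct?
Both have characteristic polynomial (x + 2)^4, but the minimal polynomial of A is (x + 2)^3 while the minimal polynomial of B is (x + 2)^2. The minimal polynomial is a similarity invariant, so A and B are not similar.

No.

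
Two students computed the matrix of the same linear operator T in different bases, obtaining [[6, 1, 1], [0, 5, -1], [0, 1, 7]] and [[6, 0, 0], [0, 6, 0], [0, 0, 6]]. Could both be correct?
Both have characteristic polynomial (x - 6)^3, but the minimal polynomial of A is (x - 6)^2 while the minimal polynomial of B is x - 6. The minimal polynomial is a similarity invariant, so A and B are not similar.

No.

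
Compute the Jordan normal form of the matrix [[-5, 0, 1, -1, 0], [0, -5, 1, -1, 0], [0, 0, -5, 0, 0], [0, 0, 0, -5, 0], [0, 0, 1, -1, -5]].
J = [[-5, 1, 0, 0, 0], [0, -5, 0, 0, 0], [0, 0, -5, 0, 0], [0, 0, 0, -5, 0], [0, 0, 0, 0, -5]]

The characteristic polynomial is det(xI - A) = (x + 5)^5, so the eigenvalues are -5 (algebraic multiplicity 5).

For λ = -5: rank(A + 5I) = 1, rank((A + 5I)^2) = 0. The eigenspace has dimension 5 - 1 = 4, so there are 4 Jordan blocks; the rank sequence gives block sizes [2, 1, 1, 1].

Assembling the blocks gives the Jordan form J above.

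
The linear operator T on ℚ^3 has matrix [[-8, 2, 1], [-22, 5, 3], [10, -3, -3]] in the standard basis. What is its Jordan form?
The characteristic polynomial is det(xI - A) = (x + 2)^3, so the eigenvalues are -2 (algebraic multiplicity 3).

For λ = -2: rank(A + 2I) = 2, rank((A + 2I)^2) = 1, rank((A + 2I)^3) = 0. The eigenspace has dimension 3 - 2 = 1, so there is 1 Jordan block; the rank sequence gives block sizes [3].

Assembling the blocks gives the Jordan form J above.

J = [[-2, 1, 0], [0, -2, 1], [0, 0, -2]]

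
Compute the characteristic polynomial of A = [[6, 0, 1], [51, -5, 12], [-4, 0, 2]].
xI - A = [[x - 6, 0, -1], [-51, x + 5, -12], [4, 0, x - 2]].

Expanding det(xI - A) along the first row:
det(xI - A) = + (x - 6)·det([[x + 5, -12], [0, x - 2]]) - (0)·det([[-51, -12], [4, x - 2]]) + (-1)·det([[-51, x + 5], [4, 0]]).

Evaluating gives χ_A(x) = x^3 - 3x^2 - 24x + 80 = (x - 4)^2(x + 5).

χ_A(x) = (x - 4)^2(x + 5)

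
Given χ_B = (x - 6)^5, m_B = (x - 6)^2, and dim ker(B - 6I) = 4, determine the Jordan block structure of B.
Jordan blocks: (6, 2), (6, 1), (6, 1), (6, 1)

λ = 6: algebraic multiplicity 5 (exponent in χ_B), largest block size 2 (exponent in m_B), 4 blocks (geometric multiplicity). These force block sizes [2, 1, 1, 1].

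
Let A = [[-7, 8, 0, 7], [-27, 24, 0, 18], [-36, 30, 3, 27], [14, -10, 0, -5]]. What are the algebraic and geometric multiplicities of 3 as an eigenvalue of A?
algebraic multiplicity 3, geometric multiplicity 2

The characteristic polynomial is (x - 6)(x - 3)^3, so the factor x - 3 appears with exponent 3: the algebraic multiplicity is 3.

rank(A - 3I) = 2, so the eigenspace has dimension 4 - 2 = 2: the geometric multiplicity is 2.

Since 2 < 3, A is not diagonalizable.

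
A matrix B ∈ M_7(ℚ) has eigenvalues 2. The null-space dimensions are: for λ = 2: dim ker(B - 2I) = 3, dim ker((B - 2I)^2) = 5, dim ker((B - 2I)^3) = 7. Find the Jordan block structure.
Jordan blocks: (2, 3), (2, 3), (2, 1)

λ = 2: successive nullity increments [3, 2, 2] count blocks of size ≥ k; block sizes are [3, 3, 1].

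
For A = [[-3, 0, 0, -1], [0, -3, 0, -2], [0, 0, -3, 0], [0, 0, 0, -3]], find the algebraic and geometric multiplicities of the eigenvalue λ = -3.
The characteristic polynomial is (x + 3)^4, so the factor x + 3 appears with exponent 4: the algebraic multiplicity is 4.

rank(A + 3I) = 1, so the eigenspace has dimension 4 - 1 = 3: the geometric multiplicity is 3.

Since 3 < 4, A is not diagonalizable.

algebraic multiplicity 4, geometric multiplicity 3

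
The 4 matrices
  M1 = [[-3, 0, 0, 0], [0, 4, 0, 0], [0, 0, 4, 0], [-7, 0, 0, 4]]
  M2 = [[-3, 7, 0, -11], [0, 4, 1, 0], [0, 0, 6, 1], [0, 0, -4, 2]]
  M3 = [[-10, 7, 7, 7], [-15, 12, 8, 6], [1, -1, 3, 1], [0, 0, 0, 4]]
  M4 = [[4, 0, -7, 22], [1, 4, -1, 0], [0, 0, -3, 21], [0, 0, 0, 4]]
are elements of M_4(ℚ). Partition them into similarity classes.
3 classes: {M1}, {M2, M4}, {M3}

Characteristic polynomials: χ_{M1} = (x - 4)^3(x + 3), χ_{M2} = (x - 4)^3(x + 3), χ_{M3} = (x - 4)^3(x + 3), χ_{M4} = (x - 4)^3(x + 3).

{M1}: invariant factors x - 4, x - 4, (x - 4)(x + 3).

{M2, M4}: invariant factors (x - 4)^3(x + 3).

{M3}: invariant factors x - 4, (x - 4)^2(x + 3).

Matrices are similar if and only if their invariant-factor lists agree; the partition into similarity classes is {M1}, {M2, M4}, {M3}.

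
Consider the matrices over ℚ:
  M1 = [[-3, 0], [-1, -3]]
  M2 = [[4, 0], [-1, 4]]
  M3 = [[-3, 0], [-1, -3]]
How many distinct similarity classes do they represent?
Characteristic polynomials: χ_{M1} = (x + 3)^2, χ_{M2} = (x - 4)^2, χ_{M3} = (x + 3)^2.

{M1, M3}: invariant factors (x + 3)^2.

{M2}: invariant factors (x - 4)^2.

Matrices are similar if and only if their invariant-factor lists agree; the partition into similarity classes is {M1, M3}, {M2}.

2 classes: {M1, M3}, {M2}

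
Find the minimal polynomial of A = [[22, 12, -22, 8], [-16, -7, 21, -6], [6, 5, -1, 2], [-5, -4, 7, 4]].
The characteristic polynomial factors as x(x - 6)^3. The minimal polynomial is ∏(x - λ)^{k_λ} where k_λ is the size of the largest Jordan block at λ.

For λ = 0: rank(A) = 3, and the largest Jordan block has size 1 (the smallest k with rank(A^k) = rank(A^(k+1))).
For λ = 6: rank(A - 6I) = 3, and the largest Jordan block has size 3 (the smallest k with rank((A - 6I)^k) = rank((A - 6I)^(k+1))).

So m_A(x) = x(x - 6)^3.

m_A(x) = x(x - 6)^3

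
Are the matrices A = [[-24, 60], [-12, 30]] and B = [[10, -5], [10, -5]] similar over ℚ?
trace(A) = 6 but trace(B) = 5. The trace is a similarity invariant, so A and B are not similar.

No.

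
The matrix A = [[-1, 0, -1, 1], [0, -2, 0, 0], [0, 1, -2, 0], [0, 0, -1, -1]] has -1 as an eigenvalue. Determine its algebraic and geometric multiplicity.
algebraic multiplicity 2, geometric multiplicity 1

The characteristic polynomial is (x + 1)^2(x + 2)^2, so the factor x + 1 appears with exponent 2: the algebraic multiplicity is 2.

rank(A + I) = 3, so the eigenspace has dimension 4 - 3 = 1: the geometric multiplicity is 1.

Since 1 < 2, A is not diagonalizable.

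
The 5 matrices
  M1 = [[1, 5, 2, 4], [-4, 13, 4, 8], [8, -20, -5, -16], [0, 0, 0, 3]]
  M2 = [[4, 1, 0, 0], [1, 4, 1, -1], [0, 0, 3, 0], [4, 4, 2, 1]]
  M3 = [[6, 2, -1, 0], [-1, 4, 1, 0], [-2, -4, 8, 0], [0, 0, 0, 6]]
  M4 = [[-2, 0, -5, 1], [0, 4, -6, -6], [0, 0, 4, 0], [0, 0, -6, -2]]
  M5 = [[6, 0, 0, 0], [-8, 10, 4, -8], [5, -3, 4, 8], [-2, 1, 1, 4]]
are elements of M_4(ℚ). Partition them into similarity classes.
Characteristic polynomials: χ_{M1} = (x - 3)^4, χ_{M2} = (x - 3)^4, χ_{M3} = (x - 6)^4, χ_{M4} = (x - 4)^2(x + 2)^2, χ_{M5} = (x - 6)^4.

{M1}: invariant factors x - 3, x - 3, (x - 3)^2.

{M2}: invariant factors x - 3, (x - 3)^3.

{M3, M5}: invariant factors x - 6, (x - 6)^3.

{M4}: invariant factors x - 4, (x - 4)(x + 2)^2.

Matrices are similar if and only if their invariant-factor lists agree; the partition into similarity classes is {M1}, {M2}, {M3, M5}, {M4}.

4 classes: {M1}, {M2}, {M3, M5}, {M4}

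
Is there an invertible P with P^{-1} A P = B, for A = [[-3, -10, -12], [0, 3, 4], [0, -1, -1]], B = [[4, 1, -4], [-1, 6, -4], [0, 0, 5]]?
trace(A) = -1 but trace(B) = 15. The trace is a similarity invariant, so A and B are not similar.

No.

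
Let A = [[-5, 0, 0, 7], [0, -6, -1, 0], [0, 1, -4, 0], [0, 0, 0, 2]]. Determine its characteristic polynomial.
xI - A = [[x + 5, 0, 0, -7], [0, x + 6, 1, 0], [0, -1, x + 4, 0], [0, 0, 0, x - 2]].

Expanding det(xI - A) along the first row:
det(xI - A) = + (x + 5)·det([[x + 6, 1, 0], [-1, x + 4, 0], [0, 0, x - 2]]) - (0)·det([[0, 1, 0], [0, x + 4, 0], [0, 0, x - 2]]) + (0)·det([[0, x + 6, 0], [0, -1, 0], [0, 0, x - 2]]) - (-7)·det([[0, x + 6, 1], [0, -1, x + 4], [0, 0, 0]]).

Evaluating gives χ_A(x) = x^4 + 13x^3 + 45x^2 - 25x - 250 = (x - 2)(x + 5)^3.

χ_A(x) = (x - 2)(x + 5)^3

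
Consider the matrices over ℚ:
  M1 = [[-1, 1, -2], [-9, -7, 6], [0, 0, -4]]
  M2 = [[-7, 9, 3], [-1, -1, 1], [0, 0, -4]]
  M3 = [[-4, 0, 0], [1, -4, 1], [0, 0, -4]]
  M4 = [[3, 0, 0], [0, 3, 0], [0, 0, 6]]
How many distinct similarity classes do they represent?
Characteristic polynomials: χ_{M1} = (x + 4)^3, χ_{M2} = (x + 4)^3, χ_{M3} = (x + 4)^3, χ_{M4} = (x - 6)(x - 3)^2.

{M1, M2, M3}: invariant factors x + 4, (x + 4)^2.

{M4}: invariant factors x - 3, (x - 6)(x - 3).

Matrices are similar if and only if their invariant-factor lists agree; the partition into similarity classes is {M1, M2, M3}, {M4}.

2 classes: {M1, M2, M3}, {M4}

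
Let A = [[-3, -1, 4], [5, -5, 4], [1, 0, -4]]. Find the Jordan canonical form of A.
The characteristic polynomial is det(xI - A) = (x + 4)^3, so the eigenvalues are -4 (algebraic multiplicity 3).

For λ = -4: rank(A + 4I) = 2, rank((A + 4I)^2) = 1, rank((A + 4I)^3) = 0. The eigenspace has dimension 3 - 2 = 1, so there is 1 Jordan block; the rank sequence gives block sizes [3].

Assembling the blocks gives the Jordan form J above.

J = [[-4, 1, 0], [0, -4, 1], [0, 0, -4]]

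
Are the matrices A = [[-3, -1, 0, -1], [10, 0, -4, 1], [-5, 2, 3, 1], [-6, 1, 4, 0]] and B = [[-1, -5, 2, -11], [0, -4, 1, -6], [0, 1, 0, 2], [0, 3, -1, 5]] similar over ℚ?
Yes.

Two matrices over a field are similar if and only if they have the same invariant factors.

Both A and B have characteristic polynomial (x - 1)^2(x + 1)^2 and minimal polynomial (x - 1)^2(x + 1)^2. Computing further, both have invariant factors (x - 1)^2(x + 1)^2. Hence A and B are similar.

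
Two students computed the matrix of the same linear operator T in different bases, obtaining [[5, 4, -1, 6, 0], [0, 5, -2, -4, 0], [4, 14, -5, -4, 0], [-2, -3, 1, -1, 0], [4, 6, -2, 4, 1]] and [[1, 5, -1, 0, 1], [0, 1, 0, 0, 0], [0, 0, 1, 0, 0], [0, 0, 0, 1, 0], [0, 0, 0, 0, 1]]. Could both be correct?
Both have characteristic polynomial (x - 1)^5 and minimal polynomial (x - 1)^2. But rank(A - I) = 2 for A while rank(B - I) = 1 for B, so the number of Jordan blocks at λ = 1 differs. A and B are not similar.

No.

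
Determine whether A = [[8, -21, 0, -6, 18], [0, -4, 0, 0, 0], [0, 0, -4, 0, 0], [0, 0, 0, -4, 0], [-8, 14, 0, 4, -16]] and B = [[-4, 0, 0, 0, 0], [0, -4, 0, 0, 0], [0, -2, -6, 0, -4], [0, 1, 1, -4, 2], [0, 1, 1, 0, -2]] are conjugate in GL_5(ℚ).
Two matrices over a field are similar if and only if they have the same invariant factors.

Both A and B have characteristic polynomial (x + 4)^5 and minimal polynomial (x + 4)^2. Computing further, both have invariant factors x + 4, x + 4, x + 4, (x + 4)^2. Hence A and B are similar.

Yes.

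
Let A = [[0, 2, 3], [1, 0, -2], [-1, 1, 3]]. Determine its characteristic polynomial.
xI - A = [[x, -2, -3], [-1, x, 2], [1, -1, x - 3]].

Expanding det(xI - A) along the first row:
det(xI - A) = + (x)·det([[x, 2], [-1, x - 3]]) - (-2)·det([[-1, 2], [1, x - 3]]) + (-3)·det([[-1, x], [1, -1]]).

Evaluating gives χ_A(x) = x^3 - 3x^2 + 3x - 1 = (x - 1)^3.

χ_A(x) = (x - 1)^3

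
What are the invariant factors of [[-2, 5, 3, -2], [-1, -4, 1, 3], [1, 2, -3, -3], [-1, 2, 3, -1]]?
(x + 2)^3(x + 4)

The Jordan structure of A has elementary divisors (x + 4), (x + 2)^3. Arranging the block sizes at each eigenvalue in decreasing order and taking row products gives the invariant factors.

Invariant factors (smallest first, each dividing the next): (x + 2)^3(x + 4).

Check: the last factor (x + 2)^3(x + 4) is the minimal polynomial, and the product (x + 2)^3(x + 4) is the characteristic polynomial.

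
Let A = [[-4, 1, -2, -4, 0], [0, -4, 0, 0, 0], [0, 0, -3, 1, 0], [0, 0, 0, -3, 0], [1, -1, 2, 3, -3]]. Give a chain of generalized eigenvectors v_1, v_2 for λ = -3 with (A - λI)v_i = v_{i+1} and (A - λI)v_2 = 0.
We seek v_1 ∈ ker((A + 3I)^2) \ ker(A + 3I), then set v_{i+1} = (A + 3I) v_i.

One such chain is v_1 = [[0, 0, -1, 1, 1]]^T, v_2 = [[-2, 0, 1, 0, 1]]^T. Check: (A + 3I) v_2 = [[0, 0, 0, 0, 0]]^T = 0.

v_1 = [[0, 0, -1, 1, 1]]^T, v_2 = [[-2, 0, 1, 0, 1]]^T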